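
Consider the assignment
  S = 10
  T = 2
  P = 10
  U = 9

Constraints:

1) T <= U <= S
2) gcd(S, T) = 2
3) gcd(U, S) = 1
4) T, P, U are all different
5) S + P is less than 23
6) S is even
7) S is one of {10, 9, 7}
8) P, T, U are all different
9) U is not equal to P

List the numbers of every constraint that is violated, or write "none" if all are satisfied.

Yes — all constraints hold.

1) values 2 <= 9 <= 10 — holds.
2) gcd(10, 2) = 2 — holds.
3) gcd(9, 10) = 1 — holds.
4) values 2, 10, 9 are pairwise distinct — holds.
5) S + P = 10 + 10 = 20; 20 < 23 — holds.
6) S = 10 is even — holds.
7) S = 10 is in {10, 9, 7} — holds.
8) values 10, 2, 9 are pairwise distinct — holds.
9) U = 9, P = 10; distinct — holds.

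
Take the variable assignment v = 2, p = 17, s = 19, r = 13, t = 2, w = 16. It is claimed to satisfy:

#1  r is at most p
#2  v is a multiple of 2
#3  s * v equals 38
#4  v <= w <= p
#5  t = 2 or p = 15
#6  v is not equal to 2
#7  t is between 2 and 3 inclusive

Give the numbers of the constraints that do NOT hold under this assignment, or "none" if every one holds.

#1 r = 13, p = 17; 13 ≤ 17  ✔
#2 2 / 2 = 1, so 2 divides 2  ✔
#3 s * v = 19 * 2 = 38  ✔
#4 values 2 <= 16 <= 17  ✔
#5 t = 2 = 2 (first disjunct)  ✔
#6 v = 2, but 2 is required to differ  ✘
#7 t = 2 lies in [2, 3]  ✔

No — constraint 6 is not satisfied.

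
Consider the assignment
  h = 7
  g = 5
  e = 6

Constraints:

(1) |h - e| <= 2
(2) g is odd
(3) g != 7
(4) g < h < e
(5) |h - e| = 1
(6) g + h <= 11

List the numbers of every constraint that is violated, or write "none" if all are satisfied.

Constraints 4 and 6 are violated.

(1) |7 - 6| = 1; 1 ≤ 2 — holds.
(2) g = 5 is odd — holds.
(3) g = 5, and 5 ≠ 7 — holds.
(4) values 5, 7, 6; h = 7 is not < e = 6 — does not hold.
(5) |7 - 6| = 1 — holds.
(6) g + h = 5 + 7 = 12; 12 > 11, bound 11 not met — does not hold.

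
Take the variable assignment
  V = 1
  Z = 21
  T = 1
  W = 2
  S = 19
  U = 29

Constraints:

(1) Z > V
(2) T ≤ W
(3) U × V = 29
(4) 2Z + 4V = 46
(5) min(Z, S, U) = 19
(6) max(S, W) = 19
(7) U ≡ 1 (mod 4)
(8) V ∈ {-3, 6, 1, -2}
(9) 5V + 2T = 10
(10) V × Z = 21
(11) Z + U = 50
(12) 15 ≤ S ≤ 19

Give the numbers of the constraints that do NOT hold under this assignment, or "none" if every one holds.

(1) Z = 21, V = 1; 21 > 1 — holds.
(2) T = 1, W = 2; 1 ≤ 2 — holds.
(3) U × V = 29 × 1 = 29 — holds.
(4) 2Z + 4V = 2(21) + 4(1) = 46 — holds.
(5) min(21, 19, 29) = 19 — holds.
(6) max(19, 2) = 19 — holds.
(7) 29 mod 4 = 1 — holds.
(8) V = 1 is in {-3, 6, 1, -2} — holds.
(9) 5V + 2T = 5(1) + 2(1) = 7, not 10 — fails.
(10) V × Z = 1 × 21 = 21 — holds.
(11) Z + U = 21 + 29 = 50 — holds.
(12) S = 19 lies in [15, 19] — holds.

Constraint 9 is violated.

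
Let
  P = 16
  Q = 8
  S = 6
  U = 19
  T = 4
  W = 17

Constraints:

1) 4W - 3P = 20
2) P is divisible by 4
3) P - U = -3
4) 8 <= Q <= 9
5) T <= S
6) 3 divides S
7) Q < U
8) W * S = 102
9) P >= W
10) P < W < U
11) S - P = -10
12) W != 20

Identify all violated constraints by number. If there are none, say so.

Constraint 9 does not hold.

1) 4W - 3P = 4(17) - 3(16) = 20  OK
2) 16 / 4 = 4, so 4 divides 16  OK
3) P - U = 16 - 19 = -3  OK
4) Q = 8 lies in [8, 9]  OK
5) T = 4, S = 6; 4 ≤ 6  OK
6) 6 / 3 = 2, so 3 divides 6  OK
7) Q = 8, U = 19; 8 < 19  OK
8) W * S = 17 * 6 = 102  OK
9) P = 16, W = 17; 16 < 17 (want ≥)  FAIL
10) values 16 < 17 < 19  OK
11) S - P = 6 - 16 = -10  OK
12) W = 17, and 17 ≠ 20  OK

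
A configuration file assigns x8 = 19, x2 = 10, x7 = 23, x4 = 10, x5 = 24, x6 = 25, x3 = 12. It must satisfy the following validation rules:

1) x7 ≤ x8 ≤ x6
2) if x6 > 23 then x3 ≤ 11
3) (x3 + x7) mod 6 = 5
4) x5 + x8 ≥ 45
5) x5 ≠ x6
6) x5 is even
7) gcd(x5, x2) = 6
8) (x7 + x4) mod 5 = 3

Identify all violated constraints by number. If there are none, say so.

1) values 23, 19, 25; x7 = 23 is not ≤ x8 = 19 — violated.
2) x6 = 25 > 23, so we need x3 ≤ 11; but x3 = 12 > 11 — violated.
3) x3 + x7 = 35; 35 mod 6 = 5 — satisfied.
4) x5 + x8 = 24 + 19 = 43; 43 < 45, bound 45 not met — violated.
5) x5 = 24, x6 = 25; distinct — satisfied.
6) x5 = 24 is even — satisfied.
7) gcd(24, 10) = 2, not 6 — violated.
8) x7 + x4 = 33; 33 mod 5 = 3 — satisfied.

Constraints 1, 2, 4, 7 do not hold.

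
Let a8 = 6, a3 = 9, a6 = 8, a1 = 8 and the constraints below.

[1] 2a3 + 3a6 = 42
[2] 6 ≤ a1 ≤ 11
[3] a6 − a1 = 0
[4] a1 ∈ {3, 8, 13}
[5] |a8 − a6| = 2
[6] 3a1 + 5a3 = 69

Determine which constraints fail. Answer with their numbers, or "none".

No violations.

[1] 2a3 + 3a6 = 2(9) + 3(8) = 42  holds
[2] a1 = 8 lies in [6, 11]  holds
[3] a6 − a1 = 8 − 8 = 0  holds
[4] a1 = 8 is in {3, 8, 13}  holds
[5] |6 − 8| = 2  holds
[6] 3a1 + 5a3 = 3(8) + 5(9) = 69  holds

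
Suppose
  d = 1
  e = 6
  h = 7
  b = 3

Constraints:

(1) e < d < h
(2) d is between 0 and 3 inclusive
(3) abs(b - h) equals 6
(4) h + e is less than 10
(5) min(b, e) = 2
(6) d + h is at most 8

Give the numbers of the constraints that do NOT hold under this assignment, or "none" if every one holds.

(1) values 6, 1, 7; e = 6 is not < d = 1 — violated.
(2) d = 1 lies in [0, 3] — satisfied.
(3) abs(3 - 7) = 4, not 6 — violated.
(4) h + e = 7 + 6 = 13; 13 ≥ 10, bound 10 not met — violated.
(5) min(3, 6) = 3, not 2 — violated.
(6) d + h = 1 + 7 = 8; 8 ≤ 8 — satisfied.

No — constraints 1, 3, 4, and 5 are not satisfied.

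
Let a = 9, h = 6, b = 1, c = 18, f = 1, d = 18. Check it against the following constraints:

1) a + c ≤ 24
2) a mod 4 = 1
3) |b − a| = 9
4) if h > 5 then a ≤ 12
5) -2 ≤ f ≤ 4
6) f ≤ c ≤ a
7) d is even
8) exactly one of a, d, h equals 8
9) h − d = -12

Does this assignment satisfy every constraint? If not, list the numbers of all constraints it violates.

No — constraints 1, 3, 6, and 8 are not satisfied.

1) a + c = 9 + 18 = 27; 27 > 24, bound 24 not met — does not hold.
2) 9 mod 4 = 1 — holds.
3) |1 − 9| = 8, not 9 — does not hold.
4) h = 6 > 5, so we need a ≤ 12; a = 9 ≤ 12 — holds.
5) f = 1 lies in [-2, 4] — holds.
6) values 1, 18, 9; c = 18 is not ≤ a = 9 — does not hold.
7) d = 18 is even — holds.
8) a=9, d=18, h=6; 0 of them equal 8, not exactly one — does not hold.
9) h − d = 6 − 18 = -12 — holds.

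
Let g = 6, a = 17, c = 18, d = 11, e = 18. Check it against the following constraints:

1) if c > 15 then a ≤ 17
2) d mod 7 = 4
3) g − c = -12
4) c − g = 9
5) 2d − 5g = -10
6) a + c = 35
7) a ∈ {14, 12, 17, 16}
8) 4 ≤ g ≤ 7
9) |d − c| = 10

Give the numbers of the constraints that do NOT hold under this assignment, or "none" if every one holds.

1) c = 18 > 15, so we need a ≤ 17; a = 17 ≤ 17 — holds.
2) 11 mod 7 = 4 — holds.
3) g − c = 6 − 18 = -12 — holds.
4) c − g = 18 − 6 = 12, not 9 — fails.
5) 2d − 5g = 2(11) − 5(6) = -8, not -10 — fails.
6) a + c = 17 + 18 = 35 — holds.
7) a = 17 is in {14, 12, 17, 16} — holds.
8) g = 6 lies in [4, 7] — holds.
9) |11 − 18| = 7, not 10 — fails.

Violated: 4, 5, and 9.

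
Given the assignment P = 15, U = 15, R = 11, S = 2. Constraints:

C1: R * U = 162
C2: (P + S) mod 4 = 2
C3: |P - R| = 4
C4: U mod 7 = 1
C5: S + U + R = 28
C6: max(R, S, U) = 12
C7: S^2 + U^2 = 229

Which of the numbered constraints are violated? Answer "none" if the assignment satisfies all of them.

C1: R * U = 11 * 15 = 165, not 162  fails
C2: P + S = 17; 17 mod 4 = 1, not 2  fails
C3: |15 - 11| = 4  holds
C4: 15 mod 7 = 1  holds
C5: S + U + R = 2 + 15 + 11 = 28  holds
C6: max(11, 2, 15) = 15, not 12  fails
C7: S^2 + U^2 = 2^2 + 15^2 = 4 + 225 = 229  holds

Constraints 1, 2, 6 are violated.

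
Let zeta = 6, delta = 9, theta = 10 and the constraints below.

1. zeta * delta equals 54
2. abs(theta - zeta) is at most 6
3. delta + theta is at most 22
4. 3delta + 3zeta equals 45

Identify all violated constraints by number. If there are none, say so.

1. zeta * delta = 6 * 9 = 54  holds
2. abs(10 - 6) = 4; 4 ≤ 6  holds
3. delta + theta = 9 + 10 = 19; 19 ≤ 22  holds
4. 3delta + 3zeta = 3(9) + 3(6) = 45  holds

None — every constraint holds.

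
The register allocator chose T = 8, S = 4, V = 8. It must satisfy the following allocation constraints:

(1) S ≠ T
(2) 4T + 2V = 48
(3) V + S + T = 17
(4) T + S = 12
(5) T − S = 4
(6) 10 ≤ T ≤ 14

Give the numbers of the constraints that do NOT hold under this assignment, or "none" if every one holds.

(1) S = 4, T = 8; distinct  holds
(2) 4T + 2V = 4(8) + 2(8) = 48  holds
(3) V + S + T = 8 + 4 + 8 = 20, not 17  fails
(4) T + S = 8 + 4 = 12  holds
(5) T − S = 8 − 4 = 4  holds
(6) T = 8 is outside [10, 14]  fails

No — constraints 3, 6 are not satisfied.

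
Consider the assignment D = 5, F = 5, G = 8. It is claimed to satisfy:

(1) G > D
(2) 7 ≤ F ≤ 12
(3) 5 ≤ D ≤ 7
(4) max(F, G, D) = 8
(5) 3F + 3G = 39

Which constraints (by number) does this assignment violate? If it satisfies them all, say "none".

No — constraint 2 is not satisfied.

(1) G = 8, D = 5; 8 > 5 — holds.
(2) F = 5 is outside [7, 12] — does not hold.
(3) D = 5 lies in [5, 7] — holds.
(4) max(5, 8, 5) = 8 — holds.
(5) 3F + 3G = 3(5) + 3(8) = 39 — holds.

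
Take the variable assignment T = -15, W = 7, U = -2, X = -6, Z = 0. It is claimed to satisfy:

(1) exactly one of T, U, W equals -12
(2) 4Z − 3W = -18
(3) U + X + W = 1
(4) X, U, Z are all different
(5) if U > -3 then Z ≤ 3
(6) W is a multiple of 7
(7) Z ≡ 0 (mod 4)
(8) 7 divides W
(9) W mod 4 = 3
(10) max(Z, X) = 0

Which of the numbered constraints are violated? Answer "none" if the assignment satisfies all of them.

Constraints 1, 2, 3 are violated.

(1) T=-15, U=-2, W=7; 0 of them equal -12, not exactly one  ✘
(2) 4Z − 3W = 4(0) − 3(7) = -21, not -18  ✘
(3) U + X + W = -2 + (-6) + 7 = -1, not 1  ✘
(4) values -6, -2, 0 are pairwise distinct  ✔
(5) U = -2 > -3, so we need Z ≤ 3; Z = 0 ≤ 3  ✔
(6) 7 / 7 = 1, so 7 divides 7  ✔
(7) 0 mod 4 = 0  ✔
(8) 7 / 7 = 1, so 7 divides 7  ✔
(9) 7 mod 4 = 3  ✔
(10) max(0, -6) = 0  ✔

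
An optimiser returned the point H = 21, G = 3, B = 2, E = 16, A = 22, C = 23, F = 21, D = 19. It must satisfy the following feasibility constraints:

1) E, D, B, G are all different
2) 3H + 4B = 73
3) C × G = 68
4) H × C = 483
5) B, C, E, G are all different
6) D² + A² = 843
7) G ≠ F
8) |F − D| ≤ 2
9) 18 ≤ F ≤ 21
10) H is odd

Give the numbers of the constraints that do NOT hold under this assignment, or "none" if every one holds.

1) values 16, 19, 2, 3 are pairwise distinct — OK.
2) 3H + 4B = 3(21) + 4(2) = 71, not 73 — violated.
3) C × G = 23 × 3 = 69, not 68 — violated.
4) H × C = 21 × 23 = 483 — OK.
5) values 2, 23, 16, 3 are pairwise distinct — OK.
6) D² + A² = 19² + 22² = 361 + 484 = 845, not 843 — violated.
7) G = 3, F = 21; distinct — OK.
8) |21 − 19| = 2; 2 ≤ 2 — OK.
9) F = 21 lies in [18, 21] — OK.
10) H = 21 is odd — OK.

Constraints 2, 3, 6 do not hold.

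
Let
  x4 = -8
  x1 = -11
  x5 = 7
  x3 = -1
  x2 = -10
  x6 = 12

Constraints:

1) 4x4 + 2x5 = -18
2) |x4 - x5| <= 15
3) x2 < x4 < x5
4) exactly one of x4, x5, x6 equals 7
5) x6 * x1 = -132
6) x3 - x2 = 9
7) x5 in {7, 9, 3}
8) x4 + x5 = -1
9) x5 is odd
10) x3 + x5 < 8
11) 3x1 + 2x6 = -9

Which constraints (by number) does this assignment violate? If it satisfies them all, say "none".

1) 4x4 + 2x5 = 4(-8) + 2(7) = -18  OK
2) |-8 - 7| = 15; 15 ≤ 15  OK
3) values -10 < -8 < 7  OK
4) x4=-8, x5=7, x6=12; 1 of them equals 7  OK
5) x6 * x1 = 12 * (-11) = -132  OK
6) x3 - x2 = -1 - (-10) = 9  OK
7) x5 = 7 is in {7, 9, 3}  OK
8) x4 + x5 = -8 + 7 = -1  OK
9) x5 = 7 is odd  OK
10) x3 + x5 = -1 + 7 = 6; 6 < 8  OK
11) 3x1 + 2x6 = 3(-11) + 2(12) = -9  OK

No violations.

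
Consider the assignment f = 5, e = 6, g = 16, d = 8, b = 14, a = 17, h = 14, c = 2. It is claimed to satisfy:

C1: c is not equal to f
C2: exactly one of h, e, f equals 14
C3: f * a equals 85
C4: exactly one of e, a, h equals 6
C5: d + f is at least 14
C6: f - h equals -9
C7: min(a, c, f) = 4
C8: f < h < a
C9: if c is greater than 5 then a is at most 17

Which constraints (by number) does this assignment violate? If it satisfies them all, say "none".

C1: c = 2, f = 5; distinct  yes
C2: h=14, e=6, f=5; 1 of them equals 14  yes
C3: f * a = 5 * 17 = 85  yes
C4: e=6, a=17, h=14; 1 of them equals 6  yes
C5: d + f = 8 + 5 = 13; 13 < 14, bound 14 not met  no
C6: f - h = 5 - 14 = -9  yes
C7: min(17, 2, 5) = 2, not 4  no
C8: values 5 < 14 < 17  yes
C9: c = 2, not > 5; antecedent false, conditional vacuously true  yes

Violated: 5, 7.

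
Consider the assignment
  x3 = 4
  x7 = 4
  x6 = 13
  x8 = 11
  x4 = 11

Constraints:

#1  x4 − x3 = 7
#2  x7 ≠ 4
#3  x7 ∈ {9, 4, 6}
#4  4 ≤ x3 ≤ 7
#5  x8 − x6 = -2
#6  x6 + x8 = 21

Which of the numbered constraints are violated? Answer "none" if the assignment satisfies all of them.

#1 x4 − x3 = 11 − 4 = 7  ✔
#2 x7 = 4, but 4 is required to differ  ✘
#3 x7 = 4 is in {9, 4, 6}  ✔
#4 x3 = 4 lies in [4, 7]  ✔
#5 x8 − x6 = 11 − 13 = -2  ✔
#6 x6 + x8 = 13 + 11 = 24, not 21  ✘

Constraints 2, 6 are violated.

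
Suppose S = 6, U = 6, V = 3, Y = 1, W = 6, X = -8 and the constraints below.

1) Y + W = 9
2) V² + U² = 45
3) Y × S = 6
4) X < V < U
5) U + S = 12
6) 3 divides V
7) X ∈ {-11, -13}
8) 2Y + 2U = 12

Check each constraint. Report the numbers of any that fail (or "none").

Constraints 1, 7, and 8 are violated.

1) Y + W = 1 + 6 = 7, not 9  false
2) V² + U² = 3² + 6² = 9 + 36 = 45  true
3) Y × S = 1 × 6 = 6  true
4) values -8 < 3 < 6  true
5) U + S = 6 + 6 = 12  true
6) 3 / 3 = 1, so 3 divides 3  true
7) X = -8 is not in {-11, -13}  false
8) 2Y + 2U = 2(1) + 2(6) = 14, not 12  false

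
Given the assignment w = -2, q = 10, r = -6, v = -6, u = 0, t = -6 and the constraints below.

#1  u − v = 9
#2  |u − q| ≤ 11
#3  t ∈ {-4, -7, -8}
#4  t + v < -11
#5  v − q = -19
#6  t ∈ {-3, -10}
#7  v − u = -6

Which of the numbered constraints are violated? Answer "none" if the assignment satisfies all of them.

#1 u − v = 0 − (-6) = 6, not 9  no
#2 |0 − 10| = 10; 10 ≤ 11  yes
#3 t = -6 is not in {-4, -7, -8}  no
#4 t + v = -6 + (-6) = -12; -12 < -11  yes
#5 v − q = -6 − 10 = -16, not -19  no
#6 t = -6 is not in {-3, -10}  no
#7 v − u = -6 − 0 = -6  yes

Constraints 1, 3, 5, and 6 do not hold.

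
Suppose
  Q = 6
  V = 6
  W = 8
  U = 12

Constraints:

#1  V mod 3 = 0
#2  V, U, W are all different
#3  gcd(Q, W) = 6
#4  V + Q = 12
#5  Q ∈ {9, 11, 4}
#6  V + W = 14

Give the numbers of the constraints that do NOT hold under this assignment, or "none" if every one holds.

#1 6 mod 3 = 0  ✔
#2 values 6, 12, 8 are pairwise distinct  ✔
#3 gcd(6, 8) = 2, not 6  ✘
#4 V + Q = 6 + 6 = 12  ✔
#5 Q = 6 is not in {9, 11, 4}  ✘
#6 V + W = 6 + 8 = 14  ✔

Constraints 3, 5 are violated.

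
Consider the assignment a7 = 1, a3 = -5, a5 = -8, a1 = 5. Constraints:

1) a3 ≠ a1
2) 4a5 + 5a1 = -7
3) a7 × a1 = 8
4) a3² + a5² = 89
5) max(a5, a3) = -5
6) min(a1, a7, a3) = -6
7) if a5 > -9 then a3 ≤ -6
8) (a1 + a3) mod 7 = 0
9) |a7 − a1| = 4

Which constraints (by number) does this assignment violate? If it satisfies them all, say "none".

1) a3 = -5, a1 = 5; distinct — satisfied.
2) 4a5 + 5a1 = 4(-8) + 5(5) = -7 — satisfied.
3) a7 × a1 = 1 × 5 = 5, not 8 — violated.
4) a3² + a5² = (-5)² + (-8)² = 25 + 64 = 89 — satisfied.
5) max(-8, -5) = -5 — satisfied.
6) min(5, 1, -5) = -5, not -6 — violated.
7) a5 = -8 > -9, so we need a3 ≤ -6; but a3 = -5 > -6 — violated.
8) a1 + a3 = 0; 0 mod 7 = 0 — satisfied.
9) |1 − 5| = 4 — satisfied.

Constraints 3, 6, and 7 are violated.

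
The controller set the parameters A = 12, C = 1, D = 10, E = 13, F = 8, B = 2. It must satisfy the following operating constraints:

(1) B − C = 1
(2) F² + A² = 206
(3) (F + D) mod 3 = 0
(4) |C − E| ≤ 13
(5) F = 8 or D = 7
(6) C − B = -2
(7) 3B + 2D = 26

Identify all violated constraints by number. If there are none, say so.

(1) B − C = 2 − 1 = 1  holds
(2) F² + A² = 8² + 12² = 64 + 144 = 208, not 206  fails
(3) F + D = 18; 18 mod 3 = 0  holds
(4) |1 − 13| = 12; 12 ≤ 13  holds
(5) F = 8 = 8 (first disjunct)  holds
(6) C − B = 1 − 2 = -1, not -2  fails
(7) 3B + 2D = 3(2) + 2(10) = 26  holds

Constraints 2 and 6 do not hold.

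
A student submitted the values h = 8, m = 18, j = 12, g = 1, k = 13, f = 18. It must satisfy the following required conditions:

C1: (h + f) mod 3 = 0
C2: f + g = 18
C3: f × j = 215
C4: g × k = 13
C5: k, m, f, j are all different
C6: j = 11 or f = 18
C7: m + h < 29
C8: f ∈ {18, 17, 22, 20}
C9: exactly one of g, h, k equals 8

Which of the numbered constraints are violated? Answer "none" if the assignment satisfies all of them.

The assignment fails constraints 1, 2, 3, and 5.

C1: h + f = 26; 26 mod 3 = 2, not 0 — violated.
C2: f + g = 18 + 1 = 19, not 18 — violated.
C3: f × j = 18 × 12 = 216, not 215 — violated.
C4: g × k = 1 × 13 = 13 — OK.
C5: m = f = 18, not all different — violated.
C6: j = 12 ≠ 11, but f = 18 = 18 (second disjunct) — OK.
C7: m + h = 18 + 8 = 26; 26 < 29 — OK.
C8: f = 18 is in {18, 17, 22, 20} — OK.
C9: g=1, h=8, k=13; 1 of them equals 8 — OK.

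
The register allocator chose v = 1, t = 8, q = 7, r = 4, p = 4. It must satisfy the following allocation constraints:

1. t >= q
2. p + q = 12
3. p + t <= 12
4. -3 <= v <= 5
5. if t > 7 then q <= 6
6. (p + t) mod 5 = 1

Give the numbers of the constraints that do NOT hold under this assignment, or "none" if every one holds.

1. t = 8, q = 7; 8 ≥ 7  true
2. p + q = 4 + 7 = 11, not 12  false
3. p + t = 4 + 8 = 12; 12 ≤ 12  true
4. v = 1 lies in [-3, 5]  true
5. t = 8 > 7, so we need q ≤ 6; but q = 7 > 6  false
6. p + t = 12; 12 mod 5 = 2, not 1  false

No — constraints 2, 5, 6 are not satisfied.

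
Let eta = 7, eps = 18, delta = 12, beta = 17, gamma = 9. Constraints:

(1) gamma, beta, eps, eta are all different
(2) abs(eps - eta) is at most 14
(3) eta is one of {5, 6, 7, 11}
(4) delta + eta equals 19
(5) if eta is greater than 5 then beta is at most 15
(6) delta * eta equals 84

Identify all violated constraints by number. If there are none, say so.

(1) values 9, 17, 18, 7 are pairwise distinct — holds.
(2) abs(18 - 7) = 11; 11 ≤ 14 — holds.
(3) eta = 7 is in {5, 6, 7, 11} — holds.
(4) delta + eta = 12 + 7 = 19 — holds.
(5) eta = 7 > 5, so we need beta ≤ 15; but beta = 17 > 15 — fails.
(6) delta * eta = 12 * 7 = 84 — holds.

Constraint 5 does not hold.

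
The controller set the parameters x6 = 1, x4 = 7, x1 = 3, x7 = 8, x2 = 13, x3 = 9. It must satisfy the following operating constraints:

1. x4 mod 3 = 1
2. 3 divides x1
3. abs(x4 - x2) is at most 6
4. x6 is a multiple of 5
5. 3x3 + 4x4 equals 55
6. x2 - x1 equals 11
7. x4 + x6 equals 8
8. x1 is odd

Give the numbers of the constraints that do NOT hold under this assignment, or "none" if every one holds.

Constraints 4 and 6 are violated.

1. 7 mod 3 = 1  holds
2. 3 / 3 = 1, so 3 divides 3  holds
3. abs(7 - 13) = 6; 6 ≤ 6  holds
4. 1 = 5*0 + 1, so 5 does not divide 1  fails
5. 3x3 + 4x4 = 3(9) + 4(7) = 55  holds
6. x2 - x1 = 13 - 3 = 10, not 11  fails
7. x4 + x6 = 7 + 1 = 8  holds
8. x1 = 3 is odd  holds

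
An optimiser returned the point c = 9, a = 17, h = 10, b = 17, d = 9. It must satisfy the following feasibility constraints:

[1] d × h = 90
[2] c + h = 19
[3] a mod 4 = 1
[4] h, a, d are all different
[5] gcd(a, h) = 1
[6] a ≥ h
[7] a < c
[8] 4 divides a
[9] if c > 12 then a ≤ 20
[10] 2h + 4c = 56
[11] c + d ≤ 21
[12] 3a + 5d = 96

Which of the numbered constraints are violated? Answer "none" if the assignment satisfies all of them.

Constraints 7 and 8 are violated.

[1] d × h = 9 × 10 = 90  OK
[2] c + h = 9 + 10 = 19  OK
[3] 17 mod 4 = 1  OK
[4] values 10, 17, 9 are pairwise distinct  OK
[5] gcd(17, 10) = 1  OK
[6] a = 17, h = 10; 17 ≥ 10  OK
[7] a = 17, c = 9; 17 ≥ 9 (want <)  FAIL
[8] 17 = 4×4 + 1, so 4 does not divide 17  FAIL
[9] c = 9, not > 12; antecedent false, conditional vacuously true  OK
[10] 2h + 4c = 2(10) + 4(9) = 56  OK
[11] c + d = 9 + 9 = 18; 18 ≤ 21  OK
[12] 3a + 5d = 3(17) + 5(9) = 96  OK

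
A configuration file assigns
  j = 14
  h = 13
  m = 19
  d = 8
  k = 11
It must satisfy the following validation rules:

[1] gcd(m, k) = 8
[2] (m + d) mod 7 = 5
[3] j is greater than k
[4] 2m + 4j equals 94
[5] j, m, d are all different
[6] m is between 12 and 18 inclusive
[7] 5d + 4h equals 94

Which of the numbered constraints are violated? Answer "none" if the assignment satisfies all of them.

The assignment fails constraints 1, 2, 6, and 7.

[1] gcd(19, 11) = 1, not 8  no
[2] m + d = 27; 27 mod 7 = 6, not 5  no
[3] j = 14, k = 11; 14 > 11  yes
[4] 2m + 4j = 2(19) + 4(14) = 94  yes
[5] values 14, 19, 8 are pairwise distinct  yes
[6] m = 19 is outside [12, 18]  no
[7] 5d + 4h = 5(8) + 4(13) = 92, not 94  no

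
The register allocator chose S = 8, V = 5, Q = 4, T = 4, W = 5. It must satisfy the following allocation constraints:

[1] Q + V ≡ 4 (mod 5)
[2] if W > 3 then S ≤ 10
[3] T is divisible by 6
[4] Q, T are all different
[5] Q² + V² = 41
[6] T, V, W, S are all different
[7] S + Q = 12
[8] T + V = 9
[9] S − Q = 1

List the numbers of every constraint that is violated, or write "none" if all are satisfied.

[1] Q + V = 9; 9 mod 5 = 4  OK
[2] W = 5 > 3, so we need S ≤ 10; S = 8 ≤ 10  OK
[3] 4 = 6×0 + 4, so 6 does not divide 4  FAIL
[4] Q = T = 4, not all different  FAIL
[5] Q² + V² = 4² + 5² = 16 + 25 = 41  OK
[6] V = W = 5, not all different  FAIL
[7] S + Q = 8 + 4 = 12  OK
[8] T + V = 4 + 5 = 9  OK
[9] S − Q = 8 − 4 = 4, not 1  FAIL

Violated: 3, 4, 6, 9.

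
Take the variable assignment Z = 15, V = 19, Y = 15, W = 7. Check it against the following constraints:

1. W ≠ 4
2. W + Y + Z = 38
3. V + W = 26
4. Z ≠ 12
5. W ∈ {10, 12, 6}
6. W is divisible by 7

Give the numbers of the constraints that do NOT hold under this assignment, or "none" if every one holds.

1. W = 7, and 7 ≠ 4  OK
2. W + Y + Z = 7 + 15 + 15 = 37, not 38  FAIL
3. V + W = 19 + 7 = 26  OK
4. Z = 15, and 15 ≠ 12  OK
5. W = 7 is not in {10, 12, 6}  FAIL
6. 7 / 7 = 1, so 7 divides 7  OK

No — constraints 2 and 5 are not satisfied.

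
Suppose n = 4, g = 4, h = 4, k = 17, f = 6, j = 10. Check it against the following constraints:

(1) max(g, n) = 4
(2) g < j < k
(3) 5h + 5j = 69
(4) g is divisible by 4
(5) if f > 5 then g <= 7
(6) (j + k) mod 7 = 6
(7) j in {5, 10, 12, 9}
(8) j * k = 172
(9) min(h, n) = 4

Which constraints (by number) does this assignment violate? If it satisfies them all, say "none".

Constraints 3, 8 are violated.

(1) max(4, 4) = 4  true
(2) values 4 < 10 < 17  true
(3) 5h + 5j = 5(4) + 5(10) = 70, not 69  false
(4) 4 / 4 = 1, so 4 divides 4  true
(5) f = 6 > 5, so we need g ≤ 7; g = 4 ≤ 7  true
(6) j + k = 27; 27 mod 7 = 6  true
(7) j = 10 is in {5, 10, 12, 9}  true
(8) j * k = 10 * 17 = 170, not 172  false
(9) min(4, 4) = 4  true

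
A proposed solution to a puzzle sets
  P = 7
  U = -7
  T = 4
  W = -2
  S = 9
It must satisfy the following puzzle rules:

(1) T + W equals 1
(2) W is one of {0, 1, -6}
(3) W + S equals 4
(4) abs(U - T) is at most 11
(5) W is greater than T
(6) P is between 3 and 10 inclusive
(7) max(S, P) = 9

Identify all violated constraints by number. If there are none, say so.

Constraints 1, 2, 3, and 5 are violated.

(1) T + W = 4 + (-2) = 2, not 1 — violated.
(2) W = -2 is not in {0, 1, -6} — violated.
(3) W + S = -2 + 9 = 7, not 4 — violated.
(4) abs(-7 - 4) = 11; 11 ≤ 11 — OK.
(5) W = -2, T = 4; -2 ≤ 4 (want >) — violated.
(6) P = 7 lies in [3, 10] — OK.
(7) max(9, 7) = 9 — OK.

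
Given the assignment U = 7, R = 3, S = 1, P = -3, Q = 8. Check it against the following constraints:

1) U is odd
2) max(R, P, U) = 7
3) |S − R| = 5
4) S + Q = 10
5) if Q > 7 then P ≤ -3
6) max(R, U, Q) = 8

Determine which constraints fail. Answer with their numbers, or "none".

1) U = 7 is odd  yes
2) max(3, -3, 7) = 7  yes
3) |1 − 3| = 2, not 5  no
4) S + Q = 1 + 8 = 9, not 10  no
5) Q = 8 > 7, so we need P ≤ -3; P = -3 ≤ -3  yes
6) max(3, 7, 8) = 8  yes

Violated: 3 and 4.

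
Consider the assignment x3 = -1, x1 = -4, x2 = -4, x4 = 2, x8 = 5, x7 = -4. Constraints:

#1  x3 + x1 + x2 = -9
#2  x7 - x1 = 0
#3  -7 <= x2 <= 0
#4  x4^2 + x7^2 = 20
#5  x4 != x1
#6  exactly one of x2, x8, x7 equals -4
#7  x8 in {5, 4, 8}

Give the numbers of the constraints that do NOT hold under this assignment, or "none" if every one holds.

#1 x3 + x1 + x2 = -1 + (-4) + (-4) = -9 — holds.
#2 x7 - x1 = -4 - (-4) = 0 — holds.
#3 x2 = -4 lies in [-7, 0] — holds.
#4 x4^2 + x7^2 = 2^2 + (-4)^2 = 4 + 16 = 20 — holds.
#5 x4 = 2, x1 = -4; distinct — holds.
#6 x2=-4, x8=5, x7=-4; 2 of them equal -4, not exactly one — fails.
#7 x8 = 5 is in {5, 4, 8} — holds.

Violated: 6.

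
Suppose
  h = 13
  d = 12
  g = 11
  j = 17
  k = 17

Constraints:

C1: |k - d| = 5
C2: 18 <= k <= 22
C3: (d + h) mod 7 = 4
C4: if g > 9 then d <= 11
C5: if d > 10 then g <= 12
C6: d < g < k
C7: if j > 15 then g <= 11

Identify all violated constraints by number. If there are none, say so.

No — constraints 2, 4, and 6 are not satisfied.

C1: |17 - 12| = 5 — OK.
C2: k = 17 is outside [18, 22] — violated.
C3: d + h = 25; 25 mod 7 = 4 — OK.
C4: g = 11 > 9, so we need d ≤ 11; but d = 12 > 11 — violated.
C5: d = 12 > 10, so we need g ≤ 12; g = 11 ≤ 12 — OK.
C6: values 12, 11, 17; d = 12 is not < g = 11 — violated.
C7: j = 17 > 15, so we need g ≤ 11; g = 11 ≤ 11 — OK.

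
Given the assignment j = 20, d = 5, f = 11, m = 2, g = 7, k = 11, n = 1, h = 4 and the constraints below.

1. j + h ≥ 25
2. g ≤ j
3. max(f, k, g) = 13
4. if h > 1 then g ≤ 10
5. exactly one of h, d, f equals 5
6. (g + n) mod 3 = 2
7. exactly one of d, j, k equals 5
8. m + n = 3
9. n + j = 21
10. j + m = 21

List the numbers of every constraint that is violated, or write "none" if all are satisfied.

Constraints 1, 3, and 10 do not hold.

1. j + h = 20 + 4 = 24; 24 < 25, bound 25 not met — fails.
2. g = 7, j = 20; 7 ≤ 20 — holds.
3. max(11, 11, 7) = 11, not 13 — fails.
4. h = 4 > 1, so we need g ≤ 10; g = 7 ≤ 10 — holds.
5. h=4, d=5, f=11; 1 of them equals 5 — holds.
6. g + n = 8; 8 mod 3 = 2 — holds.
7. d=5, j=20, k=11; 1 of them equals 5 — holds.
8. m + n = 2 + 1 = 3 — holds.
9. n + j = 1 + 20 = 21 — holds.
10. j + m = 20 + 2 = 22, not 21 — fails.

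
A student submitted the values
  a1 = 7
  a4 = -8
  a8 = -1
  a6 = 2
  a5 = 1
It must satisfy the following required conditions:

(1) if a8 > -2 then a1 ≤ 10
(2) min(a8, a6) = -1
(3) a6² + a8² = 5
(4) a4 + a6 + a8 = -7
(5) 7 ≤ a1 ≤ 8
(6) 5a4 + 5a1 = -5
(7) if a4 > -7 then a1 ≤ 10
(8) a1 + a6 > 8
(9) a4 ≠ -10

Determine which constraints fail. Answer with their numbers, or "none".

All constraints are satisfied.

(1) a8 = -1 > -2, so we need a1 ≤ 10; a1 = 7 ≤ 10 — holds.
(2) min(-1, 2) = -1 — holds.
(3) a6² + a8² = 2² + (-1)² = 4 + 1 = 5 — holds.
(4) a4 + a6 + a8 = -8 + 2 + (-1) = -7 — holds.
(5) a1 = 7 lies in [7, 8] — holds.
(6) 5a4 + 5a1 = 5(-8) + 5(7) = -5 — holds.
(7) a4 = -8, not > -7; antecedent false, conditional vacuously true — holds.
(8) a1 + a6 = 7 + 2 = 9; 9 > 8 — holds.
(9) a4 = -8, and -8 ≠ -10 — holds.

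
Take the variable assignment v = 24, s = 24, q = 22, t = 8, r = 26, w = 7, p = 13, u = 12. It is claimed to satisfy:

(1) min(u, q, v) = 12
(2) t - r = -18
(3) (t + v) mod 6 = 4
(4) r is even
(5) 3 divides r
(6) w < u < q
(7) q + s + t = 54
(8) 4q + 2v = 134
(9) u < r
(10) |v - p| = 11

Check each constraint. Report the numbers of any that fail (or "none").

(1) min(12, 22, 24) = 12 — satisfied.
(2) t - r = 8 - 26 = -18 — satisfied.
(3) t + v = 32; 32 mod 6 = 2, not 4 — violated.
(4) r = 26 is even — satisfied.
(5) 26 = 3*8 + 2, so 3 does not divide 26 — violated.
(6) values 7 < 12 < 22 — satisfied.
(7) q + s + t = 22 + 24 + 8 = 54 — satisfied.
(8) 4q + 2v = 4(22) + 2(24) = 136, not 134 — violated.
(9) u = 12, r = 26; 12 < 26 — satisfied.
(10) |24 - 13| = 11 — satisfied.

Constraints 3, 5, 8 do not hold.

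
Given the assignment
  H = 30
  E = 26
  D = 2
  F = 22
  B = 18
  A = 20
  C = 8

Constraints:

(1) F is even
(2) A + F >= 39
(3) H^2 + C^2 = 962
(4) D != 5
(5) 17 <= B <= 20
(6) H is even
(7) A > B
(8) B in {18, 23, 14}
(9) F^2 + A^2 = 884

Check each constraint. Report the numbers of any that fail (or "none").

(1) F = 22 is even  ✓
(2) A + F = 20 + 22 = 42; 42 ≥ 39  ✓
(3) H^2 + C^2 = 30^2 + 8^2 = 900 + 64 = 964, not 962  ✗
(4) D = 2, and 2 ≠ 5  ✓
(5) B = 18 lies in [17, 20]  ✓
(6) H = 30 is even  ✓
(7) A = 20, B = 18; 20 > 18  ✓
(8) B = 18 is in {18, 23, 14}  ✓
(9) F^2 + A^2 = 22^2 + 20^2 = 484 + 400 = 884  ✓

Constraint 3 does not hold.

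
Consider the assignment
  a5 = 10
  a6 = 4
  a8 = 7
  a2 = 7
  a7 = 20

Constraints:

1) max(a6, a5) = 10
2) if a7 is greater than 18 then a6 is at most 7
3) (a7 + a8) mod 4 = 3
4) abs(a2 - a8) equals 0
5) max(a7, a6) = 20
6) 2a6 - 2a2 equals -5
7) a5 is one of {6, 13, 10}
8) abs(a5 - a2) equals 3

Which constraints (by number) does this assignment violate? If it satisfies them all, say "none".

1) max(4, 10) = 10  holds
2) a7 = 20 > 18, so we need a6 ≤ 7; a6 = 4 ≤ 7  holds
3) a7 + a8 = 27; 27 mod 4 = 3  holds
4) abs(7 - 7) = 0  holds
5) max(20, 4) = 20  holds
6) 2a6 - 2a2 = 2(4) - 2(7) = -6, not -5  fails
7) a5 = 10 is in {6, 13, 10}  holds
8) abs(10 - 7) = 3  holds

Constraint 6 is violated.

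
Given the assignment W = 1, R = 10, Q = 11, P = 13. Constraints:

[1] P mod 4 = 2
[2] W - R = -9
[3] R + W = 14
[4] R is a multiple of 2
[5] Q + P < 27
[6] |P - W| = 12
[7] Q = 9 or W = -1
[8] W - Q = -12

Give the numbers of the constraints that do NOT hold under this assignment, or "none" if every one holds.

Constraints 1, 3, 7, 8 are violated.

[1] 13 mod 4 = 1, not 2 — fails.
[2] W - R = 1 - 10 = -9 — holds.
[3] R + W = 10 + 1 = 11, not 14 — fails.
[4] 10 / 2 = 5, so 2 divides 10 — holds.
[5] Q + P = 11 + 13 = 24; 24 < 27 — holds.
[6] |13 - 1| = 12 — holds.
[7] Q = 11 ≠ 9 and W = 1 ≠ -1; both disjuncts false — fails.
[8] W - Q = 1 - 11 = -10, not -12 — fails.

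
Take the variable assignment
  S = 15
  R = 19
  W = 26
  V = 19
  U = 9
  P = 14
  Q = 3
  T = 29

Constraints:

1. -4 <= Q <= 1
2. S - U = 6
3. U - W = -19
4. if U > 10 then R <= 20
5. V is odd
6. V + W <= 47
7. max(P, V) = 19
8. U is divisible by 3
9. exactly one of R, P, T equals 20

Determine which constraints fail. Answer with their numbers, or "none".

No — constraints 1, 3, 9 are not satisfied.

1. Q = 3 is outside [-4, 1] — does not hold.
2. S - U = 15 - 9 = 6 — holds.
3. U - W = 9 - 26 = -17, not -19 — does not hold.
4. U = 9, not > 10; antecedent false, conditional vacuously true — holds.
5. V = 19 is odd — holds.
6. V + W = 19 + 26 = 45; 45 ≤ 47 — holds.
7. max(14, 19) = 19 — holds.
8. 9 / 3 = 3, so 3 divides 9 — holds.
9. R=19, P=14, T=29; 0 of them equal 20, not exactly one — does not hold.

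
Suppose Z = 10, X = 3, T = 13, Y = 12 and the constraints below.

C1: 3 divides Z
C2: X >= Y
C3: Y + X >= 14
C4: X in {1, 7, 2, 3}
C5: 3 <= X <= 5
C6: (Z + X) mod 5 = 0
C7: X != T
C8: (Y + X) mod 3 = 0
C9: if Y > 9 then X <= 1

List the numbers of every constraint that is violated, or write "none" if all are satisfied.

C1: 10 = 3*3 + 1, so 3 does not divide 10 — fails.
C2: X = 3, Y = 12; 3 < 12 (want ≥) — fails.
C3: Y + X = 12 + 3 = 15; 15 ≥ 14 — holds.
C4: X = 3 is in {1, 7, 2, 3} — holds.
C5: X = 3 lies in [3, 5] — holds.
C6: Z + X = 13; 13 mod 5 = 3, not 0 — fails.
C7: X = 3, T = 13; distinct — holds.
C8: Y + X = 15; 15 mod 3 = 0 — holds.
C9: Y = 12 > 9, so we need X ≤ 1; but X = 3 > 1 — fails.

Constraints 1, 2, 6, and 9 do not hold.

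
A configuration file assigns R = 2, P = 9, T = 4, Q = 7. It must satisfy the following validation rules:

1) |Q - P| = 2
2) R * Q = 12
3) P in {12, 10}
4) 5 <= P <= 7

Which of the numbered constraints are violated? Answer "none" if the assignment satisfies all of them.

1) |7 - 9| = 2 — satisfied.
2) R * Q = 2 * 7 = 14, not 12 — violated.
3) P = 9 is not in {12, 10} — violated.
4) P = 9 is outside [5, 7] — violated.

Constraints 2, 3, 4 do not hold.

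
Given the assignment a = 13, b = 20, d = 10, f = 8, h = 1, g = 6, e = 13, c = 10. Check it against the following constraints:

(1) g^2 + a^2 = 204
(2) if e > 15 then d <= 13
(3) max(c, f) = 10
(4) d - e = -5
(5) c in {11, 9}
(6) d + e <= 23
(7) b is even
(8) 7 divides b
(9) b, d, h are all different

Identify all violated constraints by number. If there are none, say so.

The assignment fails constraints 1, 4, 5, and 8.

(1) g^2 + a^2 = 6^2 + 13^2 = 36 + 169 = 205, not 204 — violated.
(2) e = 13, not > 15; antecedent false, conditional vacuously true — satisfied.
(3) max(10, 8) = 10 — satisfied.
(4) d - e = 10 - 13 = -3, not -5 — violated.
(5) c = 10 is not in {11, 9} — violated.
(6) d + e = 10 + 13 = 23; 23 ≤ 23 — satisfied.
(7) b = 20 is even — satisfied.
(8) 20 = 7*2 + 6, so 7 does not divide 20 — violated.
(9) values 20, 10, 1 are pairwise distinct — satisfied.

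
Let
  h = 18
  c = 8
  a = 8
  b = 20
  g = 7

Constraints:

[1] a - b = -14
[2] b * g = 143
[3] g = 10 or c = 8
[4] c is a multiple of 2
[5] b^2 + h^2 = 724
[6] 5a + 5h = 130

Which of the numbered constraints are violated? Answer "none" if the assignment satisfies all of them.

[1] a - b = 8 - 20 = -12, not -14 — does not hold.
[2] b * g = 20 * 7 = 140, not 143 — does not hold.
[3] g = 7 ≠ 10, but c = 8 = 8 (second disjunct) — holds.
[4] 8 / 2 = 4, so 2 divides 8 — holds.
[5] b^2 + h^2 = 20^2 + 18^2 = 400 + 324 = 724 — holds.
[6] 5a + 5h = 5(8) + 5(18) = 130 — holds.

Violated: 1 and 2.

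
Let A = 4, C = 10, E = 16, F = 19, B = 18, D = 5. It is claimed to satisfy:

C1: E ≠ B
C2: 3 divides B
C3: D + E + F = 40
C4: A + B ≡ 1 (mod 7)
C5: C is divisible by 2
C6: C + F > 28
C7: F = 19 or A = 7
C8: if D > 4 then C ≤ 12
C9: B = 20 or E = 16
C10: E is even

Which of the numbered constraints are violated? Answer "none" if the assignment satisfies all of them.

None — every constraint holds.

C1: E = 16, B = 18; distinct  OK
C2: 18 / 3 = 6, so 3 divides 18  OK
C3: D + E + F = 5 + 16 + 19 = 40  OK
C4: A + B = 22; 22 mod 7 = 1  OK
C5: 10 / 2 = 5, so 2 divides 10  OK
C6: C + F = 10 + 19 = 29; 29 > 28  OK
C7: F = 19 = 19 (first disjunct)  OK
C8: D = 5 > 4, so we need C ≤ 12; C = 10 ≤ 12  OK
C9: B = 18 ≠ 20, but E = 16 = 16 (second disjunct)  OK
C10: E = 16 is even  OK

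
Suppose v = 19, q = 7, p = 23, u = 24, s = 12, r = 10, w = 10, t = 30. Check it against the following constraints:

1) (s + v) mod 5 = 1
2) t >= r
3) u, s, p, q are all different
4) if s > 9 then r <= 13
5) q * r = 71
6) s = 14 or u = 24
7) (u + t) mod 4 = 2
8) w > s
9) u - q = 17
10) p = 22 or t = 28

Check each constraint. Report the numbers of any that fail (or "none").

1) s + v = 31; 31 mod 5 = 1  yes
2) t = 30, r = 10; 30 ≥ 10  yes
3) values 24, 12, 23, 7 are pairwise distinct  yes
4) s = 12 > 9, so we need r ≤ 13; r = 10 ≤ 13  yes
5) q * r = 7 * 10 = 70, not 71  no
6) s = 12 ≠ 14, but u = 24 = 24 (second disjunct)  yes
7) u + t = 54; 54 mod 4 = 2  yes
8) w = 10, s = 12; 10 ≤ 12 (want >)  no
9) u - q = 24 - 7 = 17  yes
10) p = 23 ≠ 22 and t = 30 ≠ 28; both disjuncts false  no

Violated: 5, 8, and 10.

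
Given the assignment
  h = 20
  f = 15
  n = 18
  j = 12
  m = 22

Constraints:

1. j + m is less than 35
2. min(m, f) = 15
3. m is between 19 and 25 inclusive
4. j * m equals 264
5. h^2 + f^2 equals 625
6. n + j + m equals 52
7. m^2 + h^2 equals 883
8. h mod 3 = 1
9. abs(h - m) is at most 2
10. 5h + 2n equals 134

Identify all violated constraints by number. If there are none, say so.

1. j + m = 12 + 22 = 34; 34 < 35 — OK.
2. min(22, 15) = 15 — OK.
3. m = 22 lies in [19, 25] — OK.
4. j * m = 12 * 22 = 264 — OK.
5. h^2 + f^2 = 20^2 + 15^2 = 400 + 225 = 625 — OK.
6. n + j + m = 18 + 12 + 22 = 52 — OK.
7. m^2 + h^2 = 22^2 + 20^2 = 484 + 400 = 884, not 883 — violated.
8. 20 mod 3 = 2, not 1 — violated.
9. abs(20 - 22) = 2; 2 ≤ 2 — OK.
10. 5h + 2n = 5(20) + 2(18) = 136, not 134 — violated.

No — constraints 7, 8, 10 are not satisfied.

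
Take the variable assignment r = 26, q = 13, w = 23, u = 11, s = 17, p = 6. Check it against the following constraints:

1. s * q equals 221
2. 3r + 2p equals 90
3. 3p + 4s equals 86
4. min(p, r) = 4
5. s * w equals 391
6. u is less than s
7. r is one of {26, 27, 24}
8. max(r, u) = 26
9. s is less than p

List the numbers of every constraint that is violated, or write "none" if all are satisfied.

No — constraints 4, 9 are not satisfied.

1. s * q = 17 * 13 = 221 — OK.
2. 3r + 2p = 3(26) + 2(6) = 90 — OK.
3. 3p + 4s = 3(6) + 4(17) = 86 — OK.
4. min(6, 26) = 6, not 4 — violated.
5. s * w = 17 * 23 = 391 — OK.
6. u = 11, s = 17; 11 < 17 — OK.
7. r = 26 is in {26, 27, 24} — OK.
8. max(26, 11) = 26 — OK.
9. s = 17, p = 6; 17 ≥ 6 (want <) — violated.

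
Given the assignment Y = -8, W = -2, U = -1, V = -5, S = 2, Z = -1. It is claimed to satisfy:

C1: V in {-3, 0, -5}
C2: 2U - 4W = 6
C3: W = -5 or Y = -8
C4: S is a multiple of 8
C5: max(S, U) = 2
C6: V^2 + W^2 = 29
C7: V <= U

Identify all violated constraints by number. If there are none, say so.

Constraint 4 does not hold.

C1: V = -5 is in {-3, 0, -5}  yes
C2: 2U - 4W = 2(-1) - 4(-2) = 6  yes
C3: W = -2 ≠ -5, but Y = -8 = -8 (second disjunct)  yes
C4: 2 = 8*0 + 2, so 8 does not divide 2  no
C5: max(2, -1) = 2  yes
C6: V^2 + W^2 = (-5)^2 + (-2)^2 = 25 + 4 = 29  yes
C7: V = -5, U = -1; -5 ≤ -1  yes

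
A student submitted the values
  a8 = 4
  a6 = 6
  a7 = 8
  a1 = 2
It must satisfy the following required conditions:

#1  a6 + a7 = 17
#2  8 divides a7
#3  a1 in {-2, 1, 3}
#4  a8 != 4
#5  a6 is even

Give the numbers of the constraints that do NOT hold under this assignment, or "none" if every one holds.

#1 a6 + a7 = 6 + 8 = 14, not 17  false
#2 8 / 8 = 1, so 8 divides 8  true
#3 a1 = 2 is not in {-2, 1, 3}  false
#4 a8 = 4, but 4 is required to differ  false
#5 a6 = 6 is even  true

No — constraints 1, 3, and 4 are not satisfied.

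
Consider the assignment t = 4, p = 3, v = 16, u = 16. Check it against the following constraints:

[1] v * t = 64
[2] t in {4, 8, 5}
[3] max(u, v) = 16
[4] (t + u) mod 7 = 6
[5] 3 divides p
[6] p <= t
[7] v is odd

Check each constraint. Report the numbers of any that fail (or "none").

The assignment fails constraint 7.

[1] v * t = 16 * 4 = 64 — holds.
[2] t = 4 is in {4, 8, 5} — holds.
[3] max(16, 16) = 16 — holds.
[4] t + u = 20; 20 mod 7 = 6 — holds.
[5] 3 / 3 = 1, so 3 divides 3 — holds.
[6] p = 3, t = 4; 3 ≤ 4 — holds.
[7] v = 16 is even — fails.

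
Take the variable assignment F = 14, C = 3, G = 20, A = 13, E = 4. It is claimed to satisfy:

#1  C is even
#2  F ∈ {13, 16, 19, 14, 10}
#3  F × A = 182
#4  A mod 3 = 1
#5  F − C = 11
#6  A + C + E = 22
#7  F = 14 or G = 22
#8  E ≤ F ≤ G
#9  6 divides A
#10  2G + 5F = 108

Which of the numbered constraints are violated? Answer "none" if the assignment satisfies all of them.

The assignment fails constraints 1, 6, 9, and 10.

#1 C = 3 is odd  fails
#2 F = 14 is in {13, 16, 19, 14, 10}  holds
#3 F × A = 14 × 13 = 182  holds
#4 13 mod 3 = 1  holds
#5 F − C = 14 − 3 = 11  holds
#6 A + C + E = 13 + 3 + 4 = 20, not 22  fails
#7 F = 14 = 14 (first disjunct)  holds
#8 values 4 ≤ 14 ≤ 20  holds
#9 13 = 6×2 + 1, so 6 does not divide 13  fails
#10 2G + 5F = 2(20) + 5(14) = 110, not 108  fails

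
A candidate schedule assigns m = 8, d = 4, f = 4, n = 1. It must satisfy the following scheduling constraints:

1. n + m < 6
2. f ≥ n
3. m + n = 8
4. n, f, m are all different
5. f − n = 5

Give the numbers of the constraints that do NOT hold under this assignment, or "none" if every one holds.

1. n + m = 1 + 8 = 9; 9 ≥ 6, bound 6 not met — violated.
2. f = 4, n = 1; 4 ≥ 1 — satisfied.
3. m + n = 8 + 1 = 9, not 8 — violated.
4. values 1, 4, 8 are pairwise distinct — satisfied.
5. f − n = 4 − 1 = 3, not 5 — violated.

Violated: 1, 3, and 5.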